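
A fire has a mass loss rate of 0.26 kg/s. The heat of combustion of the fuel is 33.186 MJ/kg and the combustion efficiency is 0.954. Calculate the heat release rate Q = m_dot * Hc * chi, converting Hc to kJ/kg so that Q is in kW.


Hc = 33.186 MJ/kg = 33.186 * 1000 kJ/kg = 33186 kJ/kg
Q = 0.26 kg/s * 33186 kJ/kg * 0.954 = 8231.5 kW

8231.5 kW


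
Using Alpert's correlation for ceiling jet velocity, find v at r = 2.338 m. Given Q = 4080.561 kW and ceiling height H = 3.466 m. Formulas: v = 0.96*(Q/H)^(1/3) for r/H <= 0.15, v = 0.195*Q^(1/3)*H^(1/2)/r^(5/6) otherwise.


r/H = 2.338 / 3.466 = 0.67455
r/H > 0.15, so v = 0.195*Q^(1/3)*H^(1/2)/r^(5/6)
Q^(1/3) = 15.980
H^(1/2) = 1.8617
r^(5/6) = 2.0294
v = 0.195 * 15.980 * 1.8617 / 2.0294 = 2.8586 m/s

2.8586 m/s


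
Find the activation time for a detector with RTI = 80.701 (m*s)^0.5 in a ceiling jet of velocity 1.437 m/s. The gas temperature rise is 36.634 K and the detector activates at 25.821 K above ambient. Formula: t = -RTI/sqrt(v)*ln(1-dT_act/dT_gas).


dT_act/dT_gas = 0.70484
ln(1 - 0.70484) = -1.2202
t = -80.701 / sqrt(1.437) * -1.2202 = 82.147 s

82.147 s


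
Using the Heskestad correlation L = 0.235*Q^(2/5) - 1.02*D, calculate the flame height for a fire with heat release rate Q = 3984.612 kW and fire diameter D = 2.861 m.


Q^(2/5) = 27.552
0.235 * Q^(2/5) = 6.4747
1.02 * D = 2.9182
L = 3.5565 m

3.5565 m


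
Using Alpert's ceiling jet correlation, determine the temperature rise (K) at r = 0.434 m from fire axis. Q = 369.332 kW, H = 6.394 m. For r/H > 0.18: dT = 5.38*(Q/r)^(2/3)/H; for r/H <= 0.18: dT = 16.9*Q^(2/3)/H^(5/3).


r/H = 0.434 / 6.394 = 0.067876
r/H <= 0.18, so dT = 16.9*Q^(2/3)/H^(5/3)
Q^(2/3) = 51.477
H^(5/3) = 22.027
dT = 16.9 * 51.477 / 22.027 = 39.495 K

39.495 K


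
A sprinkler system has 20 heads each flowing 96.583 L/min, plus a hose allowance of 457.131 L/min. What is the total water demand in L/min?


Sprinkler demand = 20 * 96.583 = 1931.66 L/min
Total = 1931.66 + 457.131 = 2388.791 L/min

2388.791 L/min


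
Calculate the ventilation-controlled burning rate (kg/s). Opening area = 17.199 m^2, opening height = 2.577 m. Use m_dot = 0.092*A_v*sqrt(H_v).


sqrt(H_v) = 1.6053
m_dot = 0.092 * 17.199 * 1.6053 = 2.5401 kg/s

2.5401 kg/s


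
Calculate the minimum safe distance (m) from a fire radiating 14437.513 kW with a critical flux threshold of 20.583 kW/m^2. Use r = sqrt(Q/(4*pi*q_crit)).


4*pi*q_crit = 258.65
Q/(4*pi*q_crit) = 55.818
r = sqrt(55.818) = 7.4711 m

7.4711 m


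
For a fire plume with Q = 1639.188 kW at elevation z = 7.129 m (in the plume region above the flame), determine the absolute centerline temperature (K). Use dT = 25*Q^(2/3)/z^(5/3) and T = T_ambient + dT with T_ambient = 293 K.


Q^(2/3) = 139.02
z^(5/3) = 26.407
dT = 25 * 139.02 / 26.407 = 131.62 K
T = 293 + 131.62 = 424.62 K

424.62 K


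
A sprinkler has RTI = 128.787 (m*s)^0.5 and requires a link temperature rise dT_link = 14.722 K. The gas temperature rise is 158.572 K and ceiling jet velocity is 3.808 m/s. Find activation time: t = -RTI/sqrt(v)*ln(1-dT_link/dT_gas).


dT_link/dT_gas = 0.092841
ln(1 - 0.092841) = -0.097438
t = -128.787 / sqrt(3.808) * -0.097438 = 6.4306 s

6.4306 s


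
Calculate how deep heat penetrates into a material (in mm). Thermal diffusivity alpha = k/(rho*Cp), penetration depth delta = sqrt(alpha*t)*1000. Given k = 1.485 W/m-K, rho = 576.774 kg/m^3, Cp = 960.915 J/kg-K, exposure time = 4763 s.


alpha = 1.485 / (576.774 * 960.915) = 2.6794e-06 m^2/s
alpha * t = 0.012762
delta = sqrt(0.012762) * 1000 = 112.97 mm

112.97 mm


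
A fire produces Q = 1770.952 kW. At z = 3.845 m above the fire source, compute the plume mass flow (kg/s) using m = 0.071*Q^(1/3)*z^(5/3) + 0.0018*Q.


Q^(1/3) = 12.099
z^(5/3) = 9.4369
First term = 0.071 * 12.099 * 9.4369 = 8.1063
Second term = 0.0018 * 1770.952 = 3.1877
m = 11.294 kg/s

11.294 kg/s


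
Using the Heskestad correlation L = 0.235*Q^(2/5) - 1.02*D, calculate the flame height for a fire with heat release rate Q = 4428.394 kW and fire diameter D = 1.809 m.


Q^(2/5) = 28.741
0.235 * Q^(2/5) = 6.7541
1.02 * D = 1.8452
L = 4.9089 m

4.9089 m


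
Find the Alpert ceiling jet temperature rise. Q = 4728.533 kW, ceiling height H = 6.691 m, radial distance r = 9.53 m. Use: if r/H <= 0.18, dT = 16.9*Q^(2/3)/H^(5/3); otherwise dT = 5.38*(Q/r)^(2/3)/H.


r/H = 9.53 / 6.691 = 1.4243
r/H > 0.18, so dT = 5.38*(Q/r)^(2/3)/H
Q/r = 496.17
(Q/r)^(2/3) = 62.674
dT = 5.38 * 62.674 / 6.691 = 50.394 K

50.394 K


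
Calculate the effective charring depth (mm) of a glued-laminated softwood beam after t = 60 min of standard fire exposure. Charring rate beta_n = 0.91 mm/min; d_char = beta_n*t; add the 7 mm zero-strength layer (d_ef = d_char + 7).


d_char = 0.91 * 60 = 54.6 mm
d_ef = 54.6 + 1.0*7 = 61.6 mm

61.6 mm


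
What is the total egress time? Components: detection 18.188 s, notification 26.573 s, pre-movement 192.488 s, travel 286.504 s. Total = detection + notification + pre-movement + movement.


Total = 18.188 + 26.573 + 192.488 + 286.504 = 523.753 s

523.753 s


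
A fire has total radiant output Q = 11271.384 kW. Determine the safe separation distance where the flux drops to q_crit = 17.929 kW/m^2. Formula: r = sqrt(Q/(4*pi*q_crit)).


4*pi*q_crit = 225.30
Q/(4*pi*q_crit) = 50.028
r = sqrt(50.028) = 7.0730 m

7.0730 m


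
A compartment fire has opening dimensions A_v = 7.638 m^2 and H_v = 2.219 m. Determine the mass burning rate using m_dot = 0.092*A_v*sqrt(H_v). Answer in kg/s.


sqrt(H_v) = 1.4896
m_dot = 0.092 * 7.638 * 1.4896 = 1.0468 kg/s

1.0468 kg/s


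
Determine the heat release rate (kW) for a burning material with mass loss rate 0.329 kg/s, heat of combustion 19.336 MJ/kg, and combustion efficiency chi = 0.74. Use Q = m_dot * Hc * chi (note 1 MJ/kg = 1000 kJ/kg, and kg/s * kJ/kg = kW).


Hc = 19.336 MJ/kg = 19.336 * 1000 kJ/kg = 19336 kJ/kg
Q = 0.329 kg/s * 19336 kJ/kg * 0.74 = 4707.5 kW

4707.5 kW


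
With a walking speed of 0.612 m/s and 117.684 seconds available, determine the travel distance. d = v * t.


d = 0.612 * 117.684 = 72.023 m

72.023 m


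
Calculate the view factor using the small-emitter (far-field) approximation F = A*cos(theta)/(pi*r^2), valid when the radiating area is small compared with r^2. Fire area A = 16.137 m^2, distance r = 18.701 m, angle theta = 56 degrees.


cos(56 deg) = 0.55919
pi*r^2 = 1098.7
F = 16.137 * 0.55919 / 1098.7 = 0.0082131

0.0082131


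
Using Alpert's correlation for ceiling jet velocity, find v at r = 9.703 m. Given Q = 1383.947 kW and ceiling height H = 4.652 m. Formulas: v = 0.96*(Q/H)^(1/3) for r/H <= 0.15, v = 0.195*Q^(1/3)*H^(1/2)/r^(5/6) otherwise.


r/H = 9.703 / 4.652 = 2.0858
r/H > 0.15, so v = 0.195*Q^(1/3)*H^(1/2)/r^(5/6)
Q^(1/3) = 11.144
H^(1/2) = 2.1568
r^(5/6) = 6.6439
v = 0.195 * 11.144 * 2.1568 / 6.6439 = 0.70546 m/s

0.70546 m/s


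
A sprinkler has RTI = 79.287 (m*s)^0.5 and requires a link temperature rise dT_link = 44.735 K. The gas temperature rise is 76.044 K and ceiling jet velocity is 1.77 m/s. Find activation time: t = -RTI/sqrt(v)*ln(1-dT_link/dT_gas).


dT_link/dT_gas = 0.58828
ln(1 - 0.58828) = -0.88741
t = -79.287 / sqrt(1.77) * -0.88741 = 52.886 s

52.886 s


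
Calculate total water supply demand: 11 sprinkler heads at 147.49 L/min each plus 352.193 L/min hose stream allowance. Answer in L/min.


Sprinkler demand = 11 * 147.49 = 1622.39 L/min
Total = 1622.39 + 352.193 = 1974.583 L/min

1974.583 L/min


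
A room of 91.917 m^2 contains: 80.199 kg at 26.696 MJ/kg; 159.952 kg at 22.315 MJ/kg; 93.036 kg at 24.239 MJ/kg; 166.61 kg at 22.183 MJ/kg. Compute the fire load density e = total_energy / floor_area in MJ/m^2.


Total energy = 80.199*26.696 + 159.952*22.315 + 93.036*24.239 + 166.61*22.183
= 2140.993 + 3569.329 + 2255.100 + 3695.910
= 11661.33 MJ
e = 11661.33 / 91.917 = 126.87 MJ/m^2

126.87 MJ/m^2


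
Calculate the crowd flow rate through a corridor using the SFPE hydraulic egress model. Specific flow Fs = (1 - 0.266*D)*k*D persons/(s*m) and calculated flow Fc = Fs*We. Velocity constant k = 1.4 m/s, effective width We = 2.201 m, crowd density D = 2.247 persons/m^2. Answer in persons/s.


1 - 0.266*D = 1 - 0.266*2.247 = 0.40230
Fs = 0.40230 * 1.4 * 2.247 = 1.2655 persons/(s*m)
Fc = 1.2655 * 2.201 = 2.7855 persons/s

2.7855 persons/s


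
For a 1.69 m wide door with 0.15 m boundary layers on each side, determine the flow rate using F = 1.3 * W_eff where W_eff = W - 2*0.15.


W_eff = 1.69 - 0.30 = 1.39 m
F = 1.3 * 1.39 = 1.807 persons/s

1.807 persons/s


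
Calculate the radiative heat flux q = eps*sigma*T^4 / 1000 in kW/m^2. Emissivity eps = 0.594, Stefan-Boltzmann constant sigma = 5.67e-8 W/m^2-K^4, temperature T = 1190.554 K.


T^4 = 2.0091e+12
q = 0.594 * 5.67e-8 * 2.0091e+12 / 1000 = 67.665 kW/m^2

67.665 kW/m^2


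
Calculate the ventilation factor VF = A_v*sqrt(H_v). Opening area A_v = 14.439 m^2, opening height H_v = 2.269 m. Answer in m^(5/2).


sqrt(H_v) = 1.5063
VF = 14.439 * 1.5063 = 21.750 m^(5/2)

21.750 m^(5/2)


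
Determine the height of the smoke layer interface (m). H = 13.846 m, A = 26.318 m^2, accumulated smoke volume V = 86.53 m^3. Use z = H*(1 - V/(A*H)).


V/(A*H) = 0.23746
1 - 0.23746 = 0.76254
z = 13.846 * 0.76254 = 10.558 m

10.558 m


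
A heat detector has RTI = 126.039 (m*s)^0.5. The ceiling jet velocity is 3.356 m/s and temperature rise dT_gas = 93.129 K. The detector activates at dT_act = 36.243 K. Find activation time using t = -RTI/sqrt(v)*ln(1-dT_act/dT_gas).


dT_act/dT_gas = 0.38917
ln(1 - 0.38917) = -0.49294
t = -126.039 / sqrt(3.356) * -0.49294 = 33.914 s

33.914 s


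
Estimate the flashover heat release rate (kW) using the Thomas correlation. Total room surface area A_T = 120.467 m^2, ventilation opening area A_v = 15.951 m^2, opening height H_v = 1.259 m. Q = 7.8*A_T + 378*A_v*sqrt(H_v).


7.8*A_T = 939.64
sqrt(H_v) = 1.1221
378*A_v*sqrt(H_v) = 6765.4
Q = 939.64 + 6765.4 = 7705.0 kW

7705.0 kW


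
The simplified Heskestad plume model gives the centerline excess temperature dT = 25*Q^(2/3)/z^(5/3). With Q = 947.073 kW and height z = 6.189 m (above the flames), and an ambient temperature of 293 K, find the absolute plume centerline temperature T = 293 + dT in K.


Q^(2/3) = 96.440
z^(5/3) = 20.863
dT = 25 * 96.440 / 20.863 = 115.57 K
T = 293 + 115.57 = 408.57 K

408.57 K


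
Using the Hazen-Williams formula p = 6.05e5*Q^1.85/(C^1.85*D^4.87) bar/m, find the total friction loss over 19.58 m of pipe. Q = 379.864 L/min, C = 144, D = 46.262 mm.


Q^1.85 = 59199
C^1.85 = 9839.4
D^4.87 = 1.2872e+08
p/m = 0.028278 bar/m
p_total = 0.028278 * 19.58 = 0.55369 bar

0.55369 bar


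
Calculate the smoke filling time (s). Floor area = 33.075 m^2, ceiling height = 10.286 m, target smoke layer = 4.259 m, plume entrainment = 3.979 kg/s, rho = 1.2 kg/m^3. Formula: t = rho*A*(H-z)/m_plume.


H - z = 6.027 m
t = 1.2 * 33.075 * 6.027 / 3.979 = 60.119 s

60.119 s


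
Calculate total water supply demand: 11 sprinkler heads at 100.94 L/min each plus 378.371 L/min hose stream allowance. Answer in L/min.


Sprinkler demand = 11 * 100.94 = 1110.34 L/min
Total = 1110.34 + 378.371 = 1488.711 L/min

1488.711 L/min


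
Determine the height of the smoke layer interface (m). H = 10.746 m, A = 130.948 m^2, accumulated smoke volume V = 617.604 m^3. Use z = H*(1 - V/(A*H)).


V/(A*H) = 0.43890
1 - 0.43890 = 0.56110
z = 10.746 * 0.56110 = 6.0296 m

6.0296 m


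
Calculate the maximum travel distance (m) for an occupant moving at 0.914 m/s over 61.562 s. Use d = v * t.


d = 0.914 * 61.562 = 56.268 m

56.268 m


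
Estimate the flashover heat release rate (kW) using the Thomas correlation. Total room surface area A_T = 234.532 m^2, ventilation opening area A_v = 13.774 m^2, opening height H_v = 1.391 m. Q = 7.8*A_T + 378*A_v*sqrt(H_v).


7.8*A_T = 1829.3
sqrt(H_v) = 1.1794
378*A_v*sqrt(H_v) = 6140.7
Q = 1829.3 + 6140.7 = 7970.0 kW

7970.0 kW


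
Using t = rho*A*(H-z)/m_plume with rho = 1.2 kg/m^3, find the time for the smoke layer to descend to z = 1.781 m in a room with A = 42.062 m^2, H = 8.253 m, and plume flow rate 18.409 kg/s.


H - z = 6.472 m
t = 1.2 * 42.062 * 6.472 / 18.409 = 17.745 s

17.745 s


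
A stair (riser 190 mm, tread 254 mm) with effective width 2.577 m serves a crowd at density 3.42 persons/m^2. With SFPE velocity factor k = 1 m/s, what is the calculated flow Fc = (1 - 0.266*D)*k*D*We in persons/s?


1 - 0.266*D = 1 - 0.266*3.42 = 0.090280
Fs = 0.090280 * 1 * 3.42 = 0.30876 persons/(s*m)
Fc = 0.30876 * 2.577 = 0.79567 persons/s

0.79567 persons/s


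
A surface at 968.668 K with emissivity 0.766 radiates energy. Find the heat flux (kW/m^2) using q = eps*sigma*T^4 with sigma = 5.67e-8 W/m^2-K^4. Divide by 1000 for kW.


T^4 = 8.8044e+11
q = 0.766 * 5.67e-8 * 8.8044e+11 / 1000 = 38.239 kW/m^2

38.239 kW/m^2


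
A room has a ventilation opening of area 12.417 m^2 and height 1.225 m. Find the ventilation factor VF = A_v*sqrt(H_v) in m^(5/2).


sqrt(H_v) = 1.1068
VF = 12.417 * 1.1068 = 13.743 m^(5/2)

13.743 m^(5/2)


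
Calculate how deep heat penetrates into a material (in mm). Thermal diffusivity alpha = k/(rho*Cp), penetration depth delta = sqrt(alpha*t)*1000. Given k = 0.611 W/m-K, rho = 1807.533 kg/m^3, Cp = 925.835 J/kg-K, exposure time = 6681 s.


alpha = 0.611 / (1807.533 * 925.835) = 3.6511e-07 m^2/s
alpha * t = 0.0024393
delta = sqrt(0.0024393) * 1000 = 49.389 mm

49.389 mm


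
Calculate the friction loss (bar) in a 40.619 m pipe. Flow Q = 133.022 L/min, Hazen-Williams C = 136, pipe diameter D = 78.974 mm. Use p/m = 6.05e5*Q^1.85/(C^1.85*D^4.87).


Q^1.85 = 8496.9
C^1.85 = 8852.1
D^4.87 = 1.7408e+09
p/m = 0.00033359 bar/m
p_total = 0.00033359 * 40.619 = 0.013550 bar

0.013550 bar


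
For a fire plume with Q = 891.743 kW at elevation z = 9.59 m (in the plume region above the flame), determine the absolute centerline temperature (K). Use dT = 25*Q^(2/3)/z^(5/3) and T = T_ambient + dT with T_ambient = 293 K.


Q^(2/3) = 92.646
z^(5/3) = 43.288
dT = 25 * 92.646 / 43.288 = 53.506 K
T = 293 + 53.506 = 346.51 K

346.51 K


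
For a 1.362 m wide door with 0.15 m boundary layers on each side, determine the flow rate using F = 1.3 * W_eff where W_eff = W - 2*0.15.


W_eff = 1.362 - 0.30 = 1.062 m
F = 1.3 * 1.062 = 1.3806 persons/s

1.3806 persons/s


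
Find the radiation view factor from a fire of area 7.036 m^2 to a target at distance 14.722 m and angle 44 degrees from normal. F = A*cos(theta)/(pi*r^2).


cos(44 deg) = 0.71934
pi*r^2 = 680.90
F = 7.036 * 0.71934 / 680.90 = 0.0074332

0.0074332


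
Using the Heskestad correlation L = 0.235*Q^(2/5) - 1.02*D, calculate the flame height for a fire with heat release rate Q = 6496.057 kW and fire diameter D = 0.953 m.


Q^(2/5) = 33.501
0.235 * Q^(2/5) = 7.8728
1.02 * D = 0.97206
L = 6.9007 m

6.9007 m


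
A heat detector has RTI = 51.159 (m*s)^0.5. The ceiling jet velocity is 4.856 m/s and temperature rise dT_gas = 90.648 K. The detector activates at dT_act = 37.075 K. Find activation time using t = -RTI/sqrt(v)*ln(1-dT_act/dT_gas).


dT_act/dT_gas = 0.40900
ln(1 - 0.40900) = -0.52594
t = -51.159 / sqrt(4.856) * -0.52594 = 12.210 s

12.210 s


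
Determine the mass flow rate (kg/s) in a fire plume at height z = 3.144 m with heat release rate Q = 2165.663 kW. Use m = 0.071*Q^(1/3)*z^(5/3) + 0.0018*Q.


Q^(1/3) = 12.938
z^(5/3) = 6.7474
First term = 0.071 * 12.938 * 6.7474 = 6.1981
Second term = 0.0018 * 2165.663 = 3.8982
m = 10.096 kg/s

10.096 kg/s


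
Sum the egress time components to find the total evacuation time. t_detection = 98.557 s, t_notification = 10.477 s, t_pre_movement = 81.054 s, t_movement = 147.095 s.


Total = 98.557 + 10.477 + 81.054 + 147.095 = 337.183 s

337.183 s


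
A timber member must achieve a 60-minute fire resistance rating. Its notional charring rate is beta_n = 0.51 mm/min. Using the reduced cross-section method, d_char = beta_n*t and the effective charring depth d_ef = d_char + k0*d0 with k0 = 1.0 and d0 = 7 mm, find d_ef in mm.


d_char = 0.51 * 60 = 30.6 mm
d_ef = 30.6 + 1.0*7 = 37.6 mm

37.6 mm


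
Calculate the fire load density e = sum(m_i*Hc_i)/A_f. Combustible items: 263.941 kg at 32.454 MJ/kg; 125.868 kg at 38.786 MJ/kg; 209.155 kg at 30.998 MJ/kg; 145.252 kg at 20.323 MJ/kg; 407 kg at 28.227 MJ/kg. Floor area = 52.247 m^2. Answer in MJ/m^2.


Total energy = 263.941*32.454 + 125.868*38.786 + 209.155*30.998 + 145.252*20.323 + 407*28.227
= 8565.941 + 4881.916 + 6483.387 + 2951.956 + 11488.389
= 34371.59 MJ
e = 34371.59 / 52.247 = 657.87 MJ/m^2

657.87 MJ/m^2


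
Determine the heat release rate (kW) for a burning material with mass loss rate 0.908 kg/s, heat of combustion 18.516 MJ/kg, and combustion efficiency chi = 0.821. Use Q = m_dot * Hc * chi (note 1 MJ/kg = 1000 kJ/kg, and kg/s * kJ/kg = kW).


Hc = 18.516 MJ/kg = 18.516 * 1000 kJ/kg = 18516 kJ/kg
Q = 0.908 kg/s * 18516 kJ/kg * 0.821 = 13803 kW

13803 kW


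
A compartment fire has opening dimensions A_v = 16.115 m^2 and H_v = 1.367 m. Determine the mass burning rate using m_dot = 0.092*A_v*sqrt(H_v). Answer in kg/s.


sqrt(H_v) = 1.1692
m_dot = 0.092 * 16.115 * 1.1692 = 1.7334 kg/s

1.7334 kg/s


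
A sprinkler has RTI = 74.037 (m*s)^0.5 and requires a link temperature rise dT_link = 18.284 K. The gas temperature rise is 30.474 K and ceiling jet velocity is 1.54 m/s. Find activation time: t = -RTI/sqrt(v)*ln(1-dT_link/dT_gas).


dT_link/dT_gas = 0.59999
ln(1 - 0.59999) = -0.91626
t = -74.037 / sqrt(1.54) * -0.91626 = 54.665 s

54.665 s


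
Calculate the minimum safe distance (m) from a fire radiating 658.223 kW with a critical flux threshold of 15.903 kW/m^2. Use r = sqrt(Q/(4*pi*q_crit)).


4*pi*q_crit = 199.84
Q/(4*pi*q_crit) = 3.2937
r = sqrt(3.2937) = 1.8149 m

1.8149 m


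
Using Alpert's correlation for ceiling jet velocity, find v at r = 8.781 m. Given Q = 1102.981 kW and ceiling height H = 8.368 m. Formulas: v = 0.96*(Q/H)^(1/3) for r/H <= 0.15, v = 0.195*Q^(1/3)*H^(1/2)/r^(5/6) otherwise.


r/H = 8.781 / 8.368 = 1.0494
r/H > 0.15, so v = 0.195*Q^(1/3)*H^(1/2)/r^(5/6)
Q^(1/3) = 10.332
H^(1/2) = 2.8927
r^(5/6) = 6.1135
v = 0.195 * 10.332 * 2.8927 / 6.1135 = 0.95334 m/s

0.95334 m/s


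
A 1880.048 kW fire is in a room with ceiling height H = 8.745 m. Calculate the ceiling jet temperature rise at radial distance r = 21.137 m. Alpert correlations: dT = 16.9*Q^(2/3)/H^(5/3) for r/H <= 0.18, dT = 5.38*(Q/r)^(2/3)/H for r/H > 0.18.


r/H = 21.137 / 8.745 = 2.4170
r/H > 0.18, so dT = 5.38*(Q/r)^(2/3)/H
Q/r = 88.946
(Q/r)^(2/3) = 19.926
dT = 5.38 * 19.926 / 8.745 = 12.259 K

12.259 K


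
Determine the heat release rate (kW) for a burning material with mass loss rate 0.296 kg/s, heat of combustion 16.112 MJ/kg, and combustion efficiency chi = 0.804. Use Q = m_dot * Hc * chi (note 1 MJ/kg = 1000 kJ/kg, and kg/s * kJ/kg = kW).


Hc = 16.112 MJ/kg = 16.112 * 1000 kJ/kg = 16112 kJ/kg
Q = 0.296 kg/s * 16112 kJ/kg * 0.804 = 3834.4 kW

3834.4 kW


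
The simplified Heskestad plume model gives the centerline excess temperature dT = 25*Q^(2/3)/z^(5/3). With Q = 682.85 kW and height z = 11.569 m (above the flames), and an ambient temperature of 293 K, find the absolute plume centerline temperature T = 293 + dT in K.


Q^(2/3) = 77.544
z^(5/3) = 59.178
dT = 25 * 77.544 / 59.178 = 32.759 K
T = 293 + 32.759 = 325.76 K

325.76 K


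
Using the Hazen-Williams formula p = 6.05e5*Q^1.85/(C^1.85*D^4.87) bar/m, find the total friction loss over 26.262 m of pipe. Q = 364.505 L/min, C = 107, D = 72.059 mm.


Q^1.85 = 54847
C^1.85 = 5680.2
D^4.87 = 1.1141e+09
p/m = 0.0052433 bar/m
p_total = 0.0052433 * 26.262 = 0.13770 bar

0.13770 bar


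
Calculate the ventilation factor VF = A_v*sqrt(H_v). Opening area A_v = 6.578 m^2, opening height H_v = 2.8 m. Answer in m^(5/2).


sqrt(H_v) = 1.6733
VF = 6.578 * 1.6733 = 11.007 m^(5/2)

11.007 m^(5/2)


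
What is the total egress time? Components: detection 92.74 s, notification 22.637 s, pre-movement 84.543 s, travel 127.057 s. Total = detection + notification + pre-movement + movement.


Total = 92.74 + 22.637 + 84.543 + 127.057 = 326.977 s

326.977 s


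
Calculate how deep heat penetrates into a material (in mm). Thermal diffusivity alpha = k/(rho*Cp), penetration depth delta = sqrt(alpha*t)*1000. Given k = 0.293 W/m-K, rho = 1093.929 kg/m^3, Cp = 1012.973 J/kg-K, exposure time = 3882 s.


alpha = 0.293 / (1093.929 * 1012.973) = 2.6441e-07 m^2/s
alpha * t = 0.0010264
delta = sqrt(0.0010264) * 1000 = 32.038 mm

32.038 mm


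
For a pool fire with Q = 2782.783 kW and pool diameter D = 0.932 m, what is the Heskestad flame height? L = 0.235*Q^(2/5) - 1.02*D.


Q^(2/5) = 23.867
0.235 * Q^(2/5) = 5.6087
1.02 * D = 0.95064
L = 4.6580 m

4.6580 m


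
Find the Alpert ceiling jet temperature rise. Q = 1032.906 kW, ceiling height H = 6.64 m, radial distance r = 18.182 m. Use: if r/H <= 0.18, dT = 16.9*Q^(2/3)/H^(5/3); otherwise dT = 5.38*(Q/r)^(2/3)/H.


r/H = 18.182 / 6.64 = 2.7383
r/H > 0.18, so dT = 5.38*(Q/r)^(2/3)/H
Q/r = 56.809
(Q/r)^(2/3) = 14.778
dT = 5.38 * 14.778 / 6.64 = 11.974 K

11.974 K


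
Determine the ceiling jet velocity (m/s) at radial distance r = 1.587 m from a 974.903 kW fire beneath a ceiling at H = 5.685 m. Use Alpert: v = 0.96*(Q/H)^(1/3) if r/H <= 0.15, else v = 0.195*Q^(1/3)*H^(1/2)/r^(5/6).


r/H = 1.587 / 5.685 = 0.27916
r/H > 0.15, so v = 0.195*Q^(1/3)*H^(1/2)/r^(5/6)
Q^(1/3) = 9.9156
H^(1/2) = 2.3843
r^(5/6) = 1.4694
v = 0.195 * 9.9156 * 2.3843 / 1.4694 = 3.1374 m/s

3.1374 m/s


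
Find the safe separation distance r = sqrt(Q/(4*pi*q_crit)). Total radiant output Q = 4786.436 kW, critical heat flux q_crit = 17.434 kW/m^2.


4*pi*q_crit = 219.08
Q/(4*pi*q_crit) = 21.848
r = sqrt(21.848) = 4.6742 m

4.6742 m


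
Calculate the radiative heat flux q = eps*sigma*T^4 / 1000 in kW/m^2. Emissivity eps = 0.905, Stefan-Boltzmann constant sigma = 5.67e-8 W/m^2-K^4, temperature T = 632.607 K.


T^4 = 1.6015e+11
q = 0.905 * 5.67e-8 * 1.6015e+11 / 1000 = 8.2180 kW/m^2

8.2180 kW/m^2


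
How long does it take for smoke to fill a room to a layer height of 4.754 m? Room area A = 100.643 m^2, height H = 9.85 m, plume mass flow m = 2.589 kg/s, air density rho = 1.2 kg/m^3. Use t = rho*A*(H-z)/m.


H - z = 5.096 m
t = 1.2 * 100.643 * 5.096 / 2.589 = 237.72 s

237.72 s


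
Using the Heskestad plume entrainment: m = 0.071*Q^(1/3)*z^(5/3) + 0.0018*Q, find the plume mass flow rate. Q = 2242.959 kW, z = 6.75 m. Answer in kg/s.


Q^(1/3) = 13.090
z^(5/3) = 24.109
First term = 0.071 * 13.090 * 24.109 = 22.406
Second term = 0.0018 * 2242.959 = 4.0373
m = 26.444 kg/s

26.444 kg/s


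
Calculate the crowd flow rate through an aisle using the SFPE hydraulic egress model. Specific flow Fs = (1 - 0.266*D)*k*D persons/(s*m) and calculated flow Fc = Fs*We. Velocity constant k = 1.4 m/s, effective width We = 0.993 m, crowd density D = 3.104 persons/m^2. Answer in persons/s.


1 - 0.266*D = 1 - 0.266*3.104 = 0.17434
Fs = 0.17434 * 1.4 * 3.104 = 0.75759 persons/(s*m)
Fc = 0.75759 * 0.993 = 0.75229 persons/s

0.75229 persons/s


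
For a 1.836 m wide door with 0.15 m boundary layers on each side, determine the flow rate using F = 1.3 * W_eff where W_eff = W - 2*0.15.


W_eff = 1.836 - 0.30 = 1.536 m
F = 1.3 * 1.536 = 1.9968 persons/s

1.9968 persons/s


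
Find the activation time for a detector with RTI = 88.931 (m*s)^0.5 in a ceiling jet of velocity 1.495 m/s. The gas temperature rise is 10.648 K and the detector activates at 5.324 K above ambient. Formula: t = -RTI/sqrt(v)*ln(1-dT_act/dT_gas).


dT_act/dT_gas = 0.5
ln(1 - 0.5) = -0.69315
t = -88.931 / sqrt(1.495) * -0.69315 = 50.415 s

50.415 s


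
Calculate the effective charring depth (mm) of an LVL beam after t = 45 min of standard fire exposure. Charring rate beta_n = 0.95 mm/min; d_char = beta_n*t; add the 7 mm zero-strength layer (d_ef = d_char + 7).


d_char = 0.95 * 45 = 42.75 mm
d_ef = 42.75 + 1.0*7 = 49.75 mm

49.75 mm


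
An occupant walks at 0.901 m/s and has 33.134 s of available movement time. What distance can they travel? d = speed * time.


d = 0.901 * 33.134 = 29.854 m

29.854 m


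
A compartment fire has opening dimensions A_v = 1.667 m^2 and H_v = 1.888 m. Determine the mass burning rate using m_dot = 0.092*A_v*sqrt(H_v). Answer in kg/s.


sqrt(H_v) = 1.3740
m_dot = 0.092 * 1.667 * 1.3740 = 0.21073 kg/s

0.21073 kg/s


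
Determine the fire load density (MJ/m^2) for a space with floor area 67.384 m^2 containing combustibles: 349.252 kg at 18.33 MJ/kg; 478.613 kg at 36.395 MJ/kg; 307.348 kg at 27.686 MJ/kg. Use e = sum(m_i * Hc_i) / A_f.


Total energy = 349.252*18.33 + 478.613*36.395 + 307.348*27.686
= 6401.789 + 17419.12 + 8509.237
= 32330.15 MJ
e = 32330.15 / 67.384 = 479.79 MJ/m^2

479.79 MJ/m^2


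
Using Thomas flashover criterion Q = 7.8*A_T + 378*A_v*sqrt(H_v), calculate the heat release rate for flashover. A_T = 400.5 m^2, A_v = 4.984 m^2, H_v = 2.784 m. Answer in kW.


7.8*A_T = 3123.9
sqrt(H_v) = 1.6685
378*A_v*sqrt(H_v) = 3143.4
Q = 3123.9 + 3143.4 = 6267.3 kW

6267.3 kW


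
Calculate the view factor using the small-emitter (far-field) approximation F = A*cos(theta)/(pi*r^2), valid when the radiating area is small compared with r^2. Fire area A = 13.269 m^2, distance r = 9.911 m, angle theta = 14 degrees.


cos(14 deg) = 0.97030
pi*r^2 = 308.59
F = 13.269 * 0.97030 / 308.59 = 0.041721

0.041721


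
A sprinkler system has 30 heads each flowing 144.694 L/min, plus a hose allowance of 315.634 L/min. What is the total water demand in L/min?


Sprinkler demand = 30 * 144.694 = 4340.82 L/min
Total = 4340.82 + 315.634 = 4656.454 L/min

4656.454 L/min


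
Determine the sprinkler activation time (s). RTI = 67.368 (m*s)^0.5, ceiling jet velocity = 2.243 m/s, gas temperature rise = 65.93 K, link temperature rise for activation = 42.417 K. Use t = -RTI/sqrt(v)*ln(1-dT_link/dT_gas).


dT_link/dT_gas = 0.64336
ln(1 - 0.64336) = -1.0310
t = -67.368 / sqrt(2.243) * -1.0310 = 46.378 s

46.378 s


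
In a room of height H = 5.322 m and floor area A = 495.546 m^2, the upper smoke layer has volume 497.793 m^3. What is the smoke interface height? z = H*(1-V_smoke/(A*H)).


V/(A*H) = 0.18875
1 - 0.18875 = 0.81125
z = 5.322 * 0.81125 = 4.3175 m

4.3175 m


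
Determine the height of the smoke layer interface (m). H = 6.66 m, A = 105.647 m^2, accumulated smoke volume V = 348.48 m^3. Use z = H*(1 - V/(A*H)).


V/(A*H) = 0.49528
1 - 0.49528 = 0.50472
z = 6.66 * 0.50472 = 3.3615 m

3.3615 m


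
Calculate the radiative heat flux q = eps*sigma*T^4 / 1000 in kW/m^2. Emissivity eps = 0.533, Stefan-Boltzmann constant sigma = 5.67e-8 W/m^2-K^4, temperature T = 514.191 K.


T^4 = 6.9903e+10
q = 0.533 * 5.67e-8 * 6.9903e+10 / 1000 = 2.1126 kW/m^2

2.1126 kW/m^2


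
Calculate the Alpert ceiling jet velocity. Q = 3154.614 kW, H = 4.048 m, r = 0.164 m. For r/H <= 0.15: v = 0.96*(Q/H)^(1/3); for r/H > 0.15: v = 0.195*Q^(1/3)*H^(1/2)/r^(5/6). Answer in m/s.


r/H = 0.164 / 4.048 = 0.040514
r/H <= 0.15, so v = 0.96*(Q/H)^(1/3)
Q/H = 779.30
(Q/H)^(1/3) = 9.2024
v = 0.96 * 9.2024 = 8.8343 m/s

8.8343 m/s


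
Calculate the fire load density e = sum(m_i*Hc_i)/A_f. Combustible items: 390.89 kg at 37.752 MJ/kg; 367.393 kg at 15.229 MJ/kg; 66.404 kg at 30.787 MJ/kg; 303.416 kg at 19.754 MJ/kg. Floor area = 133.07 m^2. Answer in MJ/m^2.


Total energy = 390.89*37.752 + 367.393*15.229 + 66.404*30.787 + 303.416*19.754
= 14756.88 + 5595.028 + 2044.380 + 5993.680
= 28389.97 MJ
e = 28389.97 / 133.07 = 213.35 MJ/m^2

213.35 MJ/m^2


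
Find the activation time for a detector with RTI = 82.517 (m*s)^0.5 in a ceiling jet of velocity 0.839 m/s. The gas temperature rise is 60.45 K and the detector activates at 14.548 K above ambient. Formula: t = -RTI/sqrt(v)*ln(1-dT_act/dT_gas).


dT_act/dT_gas = 0.24066
ln(1 - 0.24066) = -0.27531
t = -82.517 / sqrt(0.839) * -0.27531 = 24.802 s

24.802 s


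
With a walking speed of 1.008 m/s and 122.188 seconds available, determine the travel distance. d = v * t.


d = 1.008 * 122.188 = 123.17 m

123.17 m


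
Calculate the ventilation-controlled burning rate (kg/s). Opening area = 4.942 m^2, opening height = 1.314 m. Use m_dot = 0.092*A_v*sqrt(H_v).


sqrt(H_v) = 1.1463
m_dot = 0.092 * 4.942 * 1.1463 = 0.52118 kg/s

0.52118 kg/s


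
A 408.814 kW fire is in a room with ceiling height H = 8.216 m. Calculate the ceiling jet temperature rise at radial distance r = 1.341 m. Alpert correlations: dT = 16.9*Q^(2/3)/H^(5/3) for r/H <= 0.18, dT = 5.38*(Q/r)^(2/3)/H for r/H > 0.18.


r/H = 1.341 / 8.216 = 0.16322
r/H <= 0.18, so dT = 16.9*Q^(2/3)/H^(5/3)
Q^(2/3) = 55.083
H^(5/3) = 33.453
dT = 16.9 * 55.083 / 33.453 = 27.827 K

27.827 K


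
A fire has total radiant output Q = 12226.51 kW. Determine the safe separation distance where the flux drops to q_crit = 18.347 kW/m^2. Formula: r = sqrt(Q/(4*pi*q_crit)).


4*pi*q_crit = 230.56
Q/(4*pi*q_crit) = 53.031
r = sqrt(53.031) = 7.2822 m

7.2822 m


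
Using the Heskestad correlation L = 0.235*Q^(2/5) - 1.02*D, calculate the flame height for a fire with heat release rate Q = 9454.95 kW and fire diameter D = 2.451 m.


Q^(2/5) = 38.928
0.235 * Q^(2/5) = 9.1481
1.02 * D = 2.5000
L = 6.6481 m

6.6481 m


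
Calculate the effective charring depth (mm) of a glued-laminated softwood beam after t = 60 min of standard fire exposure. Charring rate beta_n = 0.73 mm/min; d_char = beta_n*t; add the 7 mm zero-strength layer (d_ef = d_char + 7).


d_char = 0.73 * 60 = 43.8 mm
d_ef = 43.8 + 1.0*7 = 50.8 mm

50.8 mm


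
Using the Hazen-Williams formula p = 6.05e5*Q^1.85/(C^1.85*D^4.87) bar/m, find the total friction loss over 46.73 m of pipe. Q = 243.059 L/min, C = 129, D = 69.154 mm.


Q^1.85 = 25916
C^1.85 = 8027.7
D^4.87 = 9.1182e+08
p/m = 0.0021420 bar/m
p_total = 0.0021420 * 46.73 = 0.10010 bar

0.10010 bar


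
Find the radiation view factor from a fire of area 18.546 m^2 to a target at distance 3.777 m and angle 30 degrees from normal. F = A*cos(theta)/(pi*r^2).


cos(30 deg) = 0.86603
pi*r^2 = 44.817
F = 18.546 * 0.86603 / 44.817 = 0.35837

0.35837


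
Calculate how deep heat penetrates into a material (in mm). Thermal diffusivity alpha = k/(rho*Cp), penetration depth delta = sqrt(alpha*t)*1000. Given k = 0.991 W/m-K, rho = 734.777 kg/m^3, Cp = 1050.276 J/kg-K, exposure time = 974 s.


alpha = 0.991 / (734.777 * 1050.276) = 1.2841e-06 m^2/s
alpha * t = 0.0012508
delta = sqrt(0.0012508) * 1000 = 35.366 mm

35.366 mm


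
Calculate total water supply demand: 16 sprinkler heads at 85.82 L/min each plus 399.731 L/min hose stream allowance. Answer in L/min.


Sprinkler demand = 16 * 85.82 = 1373.12 L/min
Total = 1373.12 + 399.731 = 1772.851 L/min

1772.851 L/min


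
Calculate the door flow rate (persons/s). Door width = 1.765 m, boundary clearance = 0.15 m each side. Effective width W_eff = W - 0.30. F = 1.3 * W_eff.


W_eff = 1.765 - 0.30 = 1.465 m
F = 1.3 * 1.465 = 1.9045 persons/s

1.9045 persons/s


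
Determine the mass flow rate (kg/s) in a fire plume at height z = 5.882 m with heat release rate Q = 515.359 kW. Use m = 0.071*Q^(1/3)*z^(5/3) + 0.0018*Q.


Q^(1/3) = 8.0175
z^(5/3) = 19.166
First term = 0.071 * 8.0175 * 19.166 = 10.910
Second term = 0.0018 * 515.359 = 0.92765
m = 11.838 kg/s

11.838 kg/s


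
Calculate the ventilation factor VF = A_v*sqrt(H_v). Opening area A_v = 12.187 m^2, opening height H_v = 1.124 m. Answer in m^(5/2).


sqrt(H_v) = 1.0602
VF = 12.187 * 1.0602 = 12.921 m^(5/2)

12.921 m^(5/2)


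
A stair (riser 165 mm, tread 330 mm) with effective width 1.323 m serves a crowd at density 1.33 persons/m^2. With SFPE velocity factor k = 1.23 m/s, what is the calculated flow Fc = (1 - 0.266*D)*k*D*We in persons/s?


1 - 0.266*D = 1 - 0.266*1.33 = 0.64622
Fs = 0.64622 * 1.23 * 1.33 = 1.0572 persons/(s*m)
Fc = 1.0572 * 1.323 = 1.3986 persons/s

1.3986 persons/s


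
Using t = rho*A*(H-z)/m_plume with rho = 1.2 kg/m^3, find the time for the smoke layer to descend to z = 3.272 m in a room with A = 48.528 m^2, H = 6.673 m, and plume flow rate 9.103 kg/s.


H - z = 3.401 m
t = 1.2 * 48.528 * 3.401 / 9.103 = 21.757 s

21.757 s


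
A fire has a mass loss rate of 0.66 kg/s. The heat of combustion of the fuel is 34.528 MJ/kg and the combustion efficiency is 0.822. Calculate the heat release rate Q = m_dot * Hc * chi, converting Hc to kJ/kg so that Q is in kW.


Hc = 34.528 MJ/kg = 34.528 * 1000 kJ/kg = 34528 kJ/kg
Q = 0.66 kg/s * 34528 kJ/kg * 0.822 = 18732 kW

18732 kW


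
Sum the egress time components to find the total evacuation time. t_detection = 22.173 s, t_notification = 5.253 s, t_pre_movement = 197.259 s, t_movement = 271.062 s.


Total = 22.173 + 5.253 + 197.259 + 271.062 = 495.747 s

495.747 s


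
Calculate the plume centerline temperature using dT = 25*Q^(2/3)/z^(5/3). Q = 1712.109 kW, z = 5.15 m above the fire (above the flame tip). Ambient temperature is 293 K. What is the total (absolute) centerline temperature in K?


Q^(2/3) = 143.12
z^(5/3) = 15.358
dT = 25 * 143.12 / 15.358 = 232.96 K
T = 293 + 232.96 = 525.96 K

525.96 K


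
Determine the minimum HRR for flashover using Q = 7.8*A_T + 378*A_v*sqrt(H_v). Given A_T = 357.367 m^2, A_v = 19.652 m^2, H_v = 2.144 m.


7.8*A_T = 2787.5
sqrt(H_v) = 1.4642
378*A_v*sqrt(H_v) = 10877
Q = 2787.5 + 10877 = 13665 kW

13665 kW


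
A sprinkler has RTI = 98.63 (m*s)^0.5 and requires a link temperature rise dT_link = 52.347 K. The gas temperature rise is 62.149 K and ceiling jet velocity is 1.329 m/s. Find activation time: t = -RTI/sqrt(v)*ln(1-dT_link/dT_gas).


dT_link/dT_gas = 0.84228
ln(1 - 0.84228) = -1.8469
t = -98.63 / sqrt(1.329) * -1.8469 = 158.02 s

158.02 s


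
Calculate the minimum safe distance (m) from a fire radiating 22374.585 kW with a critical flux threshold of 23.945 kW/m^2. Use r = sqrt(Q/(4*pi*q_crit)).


4*pi*q_crit = 300.90
Q/(4*pi*q_crit) = 74.358
r = sqrt(74.358) = 8.6231 m

8.6231 m


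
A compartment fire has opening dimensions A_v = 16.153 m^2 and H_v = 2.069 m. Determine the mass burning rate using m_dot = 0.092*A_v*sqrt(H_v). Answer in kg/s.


sqrt(H_v) = 1.4384
m_dot = 0.092 * 16.153 * 1.4384 = 2.1376 kg/s

2.1376 kg/s


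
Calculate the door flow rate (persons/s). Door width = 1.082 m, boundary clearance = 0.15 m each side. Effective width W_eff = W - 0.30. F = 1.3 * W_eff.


W_eff = 1.082 - 0.30 = 0.782 m
F = 1.3 * 0.782 = 1.0166 persons/s

1.0166 persons/s


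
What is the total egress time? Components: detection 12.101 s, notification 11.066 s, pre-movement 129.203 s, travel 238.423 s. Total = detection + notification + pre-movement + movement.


Total = 12.101 + 11.066 + 129.203 + 238.423 = 390.793 s

390.793 s


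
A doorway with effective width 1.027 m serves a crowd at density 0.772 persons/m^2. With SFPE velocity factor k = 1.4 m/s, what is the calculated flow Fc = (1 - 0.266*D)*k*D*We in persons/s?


1 - 0.266*D = 1 - 0.266*0.772 = 0.79465
Fs = 0.79465 * 1.4 * 0.772 = 0.85886 persons/(s*m)
Fc = 0.85886 * 1.027 = 0.88204 persons/s

0.88204 persons/s


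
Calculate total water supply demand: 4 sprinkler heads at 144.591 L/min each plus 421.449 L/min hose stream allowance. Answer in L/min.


Sprinkler demand = 4 * 144.591 = 578.364 L/min
Total = 578.364 + 421.449 = 999.813 L/min

999.813 L/min


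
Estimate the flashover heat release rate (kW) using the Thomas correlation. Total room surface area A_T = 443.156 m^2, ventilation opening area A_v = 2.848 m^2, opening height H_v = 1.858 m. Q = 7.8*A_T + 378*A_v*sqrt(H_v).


7.8*A_T = 3456.6
sqrt(H_v) = 1.3631
378*A_v*sqrt(H_v) = 1467.4
Q = 3456.6 + 1467.4 = 4924.0 kW

4924.0 kW


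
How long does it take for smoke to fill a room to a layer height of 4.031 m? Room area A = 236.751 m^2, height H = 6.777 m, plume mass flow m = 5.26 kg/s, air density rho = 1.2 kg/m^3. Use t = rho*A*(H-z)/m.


H - z = 2.746 m
t = 1.2 * 236.751 * 2.746 / 5.26 = 148.32 s

148.32 s


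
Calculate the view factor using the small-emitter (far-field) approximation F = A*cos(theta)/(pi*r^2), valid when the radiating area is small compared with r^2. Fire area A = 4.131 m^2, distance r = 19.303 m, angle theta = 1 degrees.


cos(1 deg) = 0.99985
pi*r^2 = 1170.6
F = 4.131 * 0.99985 / 1170.6 = 0.0035285

0.0035285


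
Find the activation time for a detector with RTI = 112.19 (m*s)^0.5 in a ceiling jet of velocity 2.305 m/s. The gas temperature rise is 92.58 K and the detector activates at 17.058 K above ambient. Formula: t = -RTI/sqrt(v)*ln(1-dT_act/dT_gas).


dT_act/dT_gas = 0.18425
ln(1 - 0.18425) = -0.20365
t = -112.19 / sqrt(2.305) * -0.20365 = 15.049 s

15.049 s


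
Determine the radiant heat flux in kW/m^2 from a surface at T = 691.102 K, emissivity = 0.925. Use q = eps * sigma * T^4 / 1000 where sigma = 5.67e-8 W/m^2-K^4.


T^4 = 2.2812e+11
q = 0.925 * 5.67e-8 * 2.2812e+11 / 1000 = 11.964 kW/m^2

11.964 kW/m^2


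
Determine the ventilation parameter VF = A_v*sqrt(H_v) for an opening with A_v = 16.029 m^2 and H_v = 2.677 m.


sqrt(H_v) = 1.6362
VF = 16.029 * 1.6362 = 26.226 m^(5/2)

26.226 m^(5/2)


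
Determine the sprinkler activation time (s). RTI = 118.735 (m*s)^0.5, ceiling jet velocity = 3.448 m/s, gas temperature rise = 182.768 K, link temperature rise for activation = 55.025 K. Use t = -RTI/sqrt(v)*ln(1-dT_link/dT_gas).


dT_link/dT_gas = 0.30106
ln(1 - 0.30106) = -0.35820
t = -118.735 / sqrt(3.448) * -0.35820 = 22.904 s

22.904 s


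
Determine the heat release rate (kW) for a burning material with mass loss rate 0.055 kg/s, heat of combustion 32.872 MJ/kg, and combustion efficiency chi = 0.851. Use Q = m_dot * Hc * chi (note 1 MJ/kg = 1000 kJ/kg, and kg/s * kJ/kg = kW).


Hc = 32.872 MJ/kg = 32.872 * 1000 kJ/kg = 32872 kJ/kg
Q = 0.055 kg/s * 32872 kJ/kg * 0.851 = 1538.6 kW

1538.6 kW


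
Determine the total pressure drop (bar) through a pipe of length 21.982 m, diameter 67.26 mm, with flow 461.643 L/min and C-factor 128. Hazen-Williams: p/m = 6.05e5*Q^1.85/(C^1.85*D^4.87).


Q^1.85 = 84912
C^1.85 = 7913.0
D^4.87 = 7.9648e+08
p/m = 0.0081509 bar/m
p_total = 0.0081509 * 21.982 = 0.17917 bar

0.17917 bar


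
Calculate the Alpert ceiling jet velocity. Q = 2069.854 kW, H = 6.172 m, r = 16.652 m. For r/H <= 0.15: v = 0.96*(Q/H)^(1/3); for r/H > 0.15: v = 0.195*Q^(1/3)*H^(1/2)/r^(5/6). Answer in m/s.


r/H = 16.652 / 6.172 = 2.6980
r/H > 0.15, so v = 0.195*Q^(1/3)*H^(1/2)/r^(5/6)
Q^(1/3) = 12.744
H^(1/2) = 2.4844
r^(5/6) = 10.421
v = 0.195 * 12.744 * 2.4844 / 10.421 = 0.59248 m/s

0.59248 m/s


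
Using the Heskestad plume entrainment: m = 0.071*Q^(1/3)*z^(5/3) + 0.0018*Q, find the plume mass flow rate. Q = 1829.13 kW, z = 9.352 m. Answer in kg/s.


Q^(1/3) = 12.230
z^(5/3) = 41.512
First term = 0.071 * 12.230 * 41.512 = 36.045
Second term = 0.0018 * 1829.13 = 3.2924
m = 39.338 kg/s

39.338 kg/s


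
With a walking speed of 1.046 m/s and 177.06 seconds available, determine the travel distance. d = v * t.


d = 1.046 * 177.06 = 185.20 m

185.20 m


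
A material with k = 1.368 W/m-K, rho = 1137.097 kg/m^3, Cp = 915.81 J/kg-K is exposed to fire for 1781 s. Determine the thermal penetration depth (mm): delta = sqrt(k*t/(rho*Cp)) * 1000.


alpha = 1.368 / (1137.097 * 915.81) = 1.3137e-06 m^2/s
alpha * t = 0.0023396
delta = sqrt(0.0023396) * 1000 = 48.370 mm

48.370 mm


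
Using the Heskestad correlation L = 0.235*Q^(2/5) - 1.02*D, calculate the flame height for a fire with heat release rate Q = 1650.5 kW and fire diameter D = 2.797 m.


Q^(2/5) = 19.366
0.235 * Q^(2/5) = 4.5511
1.02 * D = 2.8529
L = 1.6981 m

1.6981 m
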